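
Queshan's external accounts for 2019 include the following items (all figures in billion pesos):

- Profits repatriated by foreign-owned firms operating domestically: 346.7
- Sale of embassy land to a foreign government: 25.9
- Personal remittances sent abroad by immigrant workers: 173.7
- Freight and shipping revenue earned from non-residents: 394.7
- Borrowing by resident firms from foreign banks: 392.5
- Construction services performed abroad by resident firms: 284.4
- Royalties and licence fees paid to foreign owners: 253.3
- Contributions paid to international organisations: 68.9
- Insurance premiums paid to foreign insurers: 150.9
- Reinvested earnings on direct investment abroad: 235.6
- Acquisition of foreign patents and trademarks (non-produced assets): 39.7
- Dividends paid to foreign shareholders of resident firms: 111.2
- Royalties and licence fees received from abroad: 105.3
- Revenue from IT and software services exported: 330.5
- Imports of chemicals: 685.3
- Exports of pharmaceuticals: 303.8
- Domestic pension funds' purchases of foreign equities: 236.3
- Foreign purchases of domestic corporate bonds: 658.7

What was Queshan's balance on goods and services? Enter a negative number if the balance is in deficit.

329.2

Goods: 303.8 - 685.3 = -381.5
Services: 105.3 - 253.3 - 150.9 + 394.7 + 330.5 + 284.4 = 710.7
Trade balance = -381.5 + 710.7 = 329.2
(Excluded from the trade balance — primary income: profits repatriated by foreign-owned firms operating domestically 346.7, reinvested earnings on direct investment abroad 235.6, dividends paid to foreign shareholders of resident firms 111.2; capital account: sale of embassy land to a foreign government 25.9, acquisition of foreign patents and trademarks (non-produced assets) 39.7; secondary income: personal remittances sent abroad by immigrant workers 173.7, contributions paid to international organisations 68.9; financial account: borrowing by resident firms from foreign banks 392.5, domestic pension funds' purchases of foreign equities 236.3, foreign purchases of domestic corporate bonds 658.7.)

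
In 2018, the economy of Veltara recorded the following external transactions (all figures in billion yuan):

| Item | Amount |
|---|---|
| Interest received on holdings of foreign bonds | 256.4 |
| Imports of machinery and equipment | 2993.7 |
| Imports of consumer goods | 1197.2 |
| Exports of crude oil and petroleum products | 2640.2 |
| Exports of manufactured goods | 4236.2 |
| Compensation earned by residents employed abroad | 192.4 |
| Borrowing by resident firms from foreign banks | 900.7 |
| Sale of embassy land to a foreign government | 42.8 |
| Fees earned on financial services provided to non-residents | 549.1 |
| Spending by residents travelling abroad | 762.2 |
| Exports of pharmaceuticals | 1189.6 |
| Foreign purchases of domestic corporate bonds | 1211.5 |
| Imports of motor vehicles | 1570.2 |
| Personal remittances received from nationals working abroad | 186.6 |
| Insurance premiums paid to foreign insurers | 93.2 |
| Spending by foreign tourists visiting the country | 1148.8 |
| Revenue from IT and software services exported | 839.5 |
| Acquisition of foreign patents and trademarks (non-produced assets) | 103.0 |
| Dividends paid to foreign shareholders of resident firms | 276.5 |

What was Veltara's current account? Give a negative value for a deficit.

4345.8

Goods: -1570.2 + 4236.2 + 2640.2 - 2993.7 - 1197.2 + 1189.6 = 2304.9
Services: -762.2 + 839.5 + 549.1 - 93.2 + 1148.8 = 1682.0
Primary income: -276.5 + 256.4 + 192.4 = 172.3
Secondary income: 186.6
Current account = 2304.9 + 1682.0 + 172.3 + 186.6 = 4345.8
(Excluded from the current account — financial account: borrowing by resident firms from foreign banks 900.7, foreign purchases of domestic corporate bonds 1211.5; capital account: sale of embassy land to a foreign government 42.8, acquisition of foreign patents and trademarks (non-produced assets) 103.0.)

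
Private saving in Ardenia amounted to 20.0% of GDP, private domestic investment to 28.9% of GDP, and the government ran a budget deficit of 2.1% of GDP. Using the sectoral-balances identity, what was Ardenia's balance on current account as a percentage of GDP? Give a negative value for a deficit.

By the sectoral-balances identity, CA = (S_private - I) + (T - G).
Private balance = 20.0 - 28.9 = -8.9
Government balance (T - G) = -2.1
CA = -8.9 + (-2.1) = -11.0

-11.0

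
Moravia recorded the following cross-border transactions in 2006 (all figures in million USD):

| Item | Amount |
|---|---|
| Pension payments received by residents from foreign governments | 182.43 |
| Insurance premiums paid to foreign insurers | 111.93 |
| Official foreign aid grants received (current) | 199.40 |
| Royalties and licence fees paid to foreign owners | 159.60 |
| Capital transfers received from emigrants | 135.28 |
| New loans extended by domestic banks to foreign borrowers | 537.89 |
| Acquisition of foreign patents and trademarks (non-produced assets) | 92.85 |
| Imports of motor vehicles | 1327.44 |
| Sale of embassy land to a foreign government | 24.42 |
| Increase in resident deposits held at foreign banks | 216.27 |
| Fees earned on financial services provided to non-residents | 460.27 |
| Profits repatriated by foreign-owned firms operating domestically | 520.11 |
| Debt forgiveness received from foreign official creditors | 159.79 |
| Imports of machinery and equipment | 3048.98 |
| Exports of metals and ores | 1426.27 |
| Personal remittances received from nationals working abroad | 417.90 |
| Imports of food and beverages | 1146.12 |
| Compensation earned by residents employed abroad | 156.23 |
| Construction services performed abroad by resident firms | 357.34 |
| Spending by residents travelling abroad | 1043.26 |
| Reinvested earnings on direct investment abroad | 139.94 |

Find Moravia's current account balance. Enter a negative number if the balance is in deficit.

Goods: 1426.27 - 3048.98 - 1146.12 - 1327.44 = -4096.27
Services: -1043.26 + 357.34 + 460.27 - 111.93 - 159.60 = -497.18
Primary income: 139.94 - 520.11 + 156.23 = -223.94
Secondary income: 199.40 + 417.90 + 182.43 = 799.73
Current account = (-4096.27) + (-497.18) + (-223.94) + 799.73 = -4017.66
(Excluded from the current account — capital account: capital transfers received from emigrants 135.28, acquisition of foreign patents and trademarks (non-produced assets) 92.85, sale of embassy land to a foreign government 24.42, debt forgiveness received from foreign official creditors 159.79; financial account: new loans extended by domestic banks to foreign borrowers 537.89, increase in resident deposits held at foreign banks 216.27.)

-4017.66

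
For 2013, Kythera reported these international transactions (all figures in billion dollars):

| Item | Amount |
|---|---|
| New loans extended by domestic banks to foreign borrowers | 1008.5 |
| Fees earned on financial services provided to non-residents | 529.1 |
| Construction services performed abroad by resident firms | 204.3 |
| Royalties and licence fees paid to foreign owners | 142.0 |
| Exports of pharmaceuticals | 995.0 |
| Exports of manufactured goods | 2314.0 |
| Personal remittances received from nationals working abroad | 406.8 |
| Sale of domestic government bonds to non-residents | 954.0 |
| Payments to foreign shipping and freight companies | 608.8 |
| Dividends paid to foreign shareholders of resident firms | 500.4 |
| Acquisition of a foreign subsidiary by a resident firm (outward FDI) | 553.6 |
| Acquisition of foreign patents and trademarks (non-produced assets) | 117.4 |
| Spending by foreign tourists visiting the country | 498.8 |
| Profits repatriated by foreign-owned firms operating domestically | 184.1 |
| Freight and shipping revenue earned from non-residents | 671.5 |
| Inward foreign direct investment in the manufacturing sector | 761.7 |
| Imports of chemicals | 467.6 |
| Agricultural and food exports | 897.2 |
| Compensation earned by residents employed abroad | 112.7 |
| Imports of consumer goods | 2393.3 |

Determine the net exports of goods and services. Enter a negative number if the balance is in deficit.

2498.2

Goods: -467.6 + 2314.0 - 2393.3 + 995.0 + 897.2 = 1345.3
Services: 498.8 + 204.3 + 671.5 + 529.1 - 142.0 - 608.8 = 1152.9
Trade balance = 1345.3 + 1152.9 = 2498.2
(Excluded from the trade balance — financial account: new loans extended by domestic banks to foreign borrowers 1008.5, sale of domestic government bonds to non-residents 954.0, acquisition of a foreign subsidiary by a resident firm (outward FDI) 553.6, inward foreign direct investment in the manufacturing sector 761.7; secondary income: personal remittances received from nationals working abroad 406.8; primary income: dividends paid to foreign shareholders of resident firms 500.4, profits repatriated by foreign-owned firms operating domestically 184.1, compensation earned by residents employed abroad 112.7; capital account: acquisition of foreign patents and trademarks (non-produced assets) 117.4.)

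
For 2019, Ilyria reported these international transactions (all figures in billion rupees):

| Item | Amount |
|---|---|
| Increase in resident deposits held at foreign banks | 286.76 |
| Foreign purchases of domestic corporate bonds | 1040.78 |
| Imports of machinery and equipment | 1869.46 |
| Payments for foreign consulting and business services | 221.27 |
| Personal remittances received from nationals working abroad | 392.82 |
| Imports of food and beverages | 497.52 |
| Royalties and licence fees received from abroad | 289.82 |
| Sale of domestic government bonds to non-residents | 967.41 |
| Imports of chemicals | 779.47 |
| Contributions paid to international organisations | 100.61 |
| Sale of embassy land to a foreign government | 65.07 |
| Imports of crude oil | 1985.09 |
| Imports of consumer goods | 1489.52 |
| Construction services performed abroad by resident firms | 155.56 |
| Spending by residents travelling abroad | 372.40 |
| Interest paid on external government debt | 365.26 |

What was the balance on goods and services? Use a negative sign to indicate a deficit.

-6769.35

Goods: -1489.52 - 497.52 - 1985.09 - 779.47 - 1869.46 = -6621.06
Services: -221.27 + 289.82 + 155.56 - 372.40 = -148.29
Trade balance = -6621.06 + (-148.29) = -6769.35
(Excluded from the trade balance — financial account: increase in resident deposits held at foreign banks 286.76, foreign purchases of domestic corporate bonds 1040.78, sale of domestic government bonds to non-residents 967.41; secondary income: personal remittances received from nationals working abroad 392.82, contributions paid to international organisations 100.61; capital account: sale of embassy land to a foreign government 65.07; primary income: interest paid on external government debt 365.26.)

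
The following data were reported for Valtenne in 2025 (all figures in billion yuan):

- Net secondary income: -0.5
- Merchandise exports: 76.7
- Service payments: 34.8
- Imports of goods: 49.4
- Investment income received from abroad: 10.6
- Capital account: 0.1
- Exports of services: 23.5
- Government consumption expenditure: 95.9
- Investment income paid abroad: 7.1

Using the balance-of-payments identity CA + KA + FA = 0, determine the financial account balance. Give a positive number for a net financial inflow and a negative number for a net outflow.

-19.1

Goods balance = 76.7 - 49.4 = 27.3
Services balance = 23.5 - 34.8 = -11.3
Trade balance (goods + services) = 27.3 + (-11.3) = 16.0
Net primary income = 10.6 - 7.1 = 3.5
Net secondary income = -0.5
Current account = 16.0 + 3.5 + (-0.5) = 19.0
Financial account = -(19.0 + 0.1) = -19.1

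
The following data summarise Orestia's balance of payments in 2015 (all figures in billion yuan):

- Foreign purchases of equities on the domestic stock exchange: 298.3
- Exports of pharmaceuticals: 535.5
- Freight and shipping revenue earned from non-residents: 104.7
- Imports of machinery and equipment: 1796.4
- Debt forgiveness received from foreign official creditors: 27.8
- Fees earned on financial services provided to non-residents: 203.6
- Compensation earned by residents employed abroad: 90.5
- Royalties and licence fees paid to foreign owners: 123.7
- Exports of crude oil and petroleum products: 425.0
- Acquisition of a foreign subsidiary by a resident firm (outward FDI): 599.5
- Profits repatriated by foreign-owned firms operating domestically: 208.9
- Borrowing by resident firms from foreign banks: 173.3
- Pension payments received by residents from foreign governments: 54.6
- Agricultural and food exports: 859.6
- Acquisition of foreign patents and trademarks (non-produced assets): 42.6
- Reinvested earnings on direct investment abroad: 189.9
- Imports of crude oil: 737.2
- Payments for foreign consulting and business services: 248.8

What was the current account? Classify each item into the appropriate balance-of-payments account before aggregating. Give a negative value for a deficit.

Goods: -737.2 + 535.5 - 1796.4 + 859.6 + 425.0 = -713.5
Services: 203.6 - 248.8 + 104.7 - 123.7 = -64.2
Primary income: 189.9 + 90.5 - 208.9 = 71.5
Secondary income: 54.6
Current account = (-713.5) + (-64.2) + 71.5 + 54.6 = -651.6
(Excluded from the current account — financial account: foreign purchases of equities on the domestic stock exchange 298.3, acquisition of a foreign subsidiary by a resident firm (outward FDI) 599.5, borrowing by resident firms from foreign banks 173.3; capital account: debt forgiveness received from foreign official creditors 27.8, acquisition of foreign patents and trademarks (non-produced assets) 42.6.)

-651.6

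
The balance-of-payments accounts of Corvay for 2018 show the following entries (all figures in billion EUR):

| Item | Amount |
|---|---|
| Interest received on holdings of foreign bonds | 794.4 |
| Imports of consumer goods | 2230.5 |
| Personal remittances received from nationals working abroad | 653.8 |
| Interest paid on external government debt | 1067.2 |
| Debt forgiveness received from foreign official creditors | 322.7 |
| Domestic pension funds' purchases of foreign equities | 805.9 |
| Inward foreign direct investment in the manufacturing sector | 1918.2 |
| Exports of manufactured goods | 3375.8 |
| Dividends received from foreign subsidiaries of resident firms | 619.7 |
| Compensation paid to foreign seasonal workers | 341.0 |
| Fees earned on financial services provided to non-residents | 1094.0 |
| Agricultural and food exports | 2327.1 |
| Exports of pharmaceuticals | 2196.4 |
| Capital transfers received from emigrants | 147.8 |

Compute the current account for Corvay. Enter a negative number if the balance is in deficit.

Goods: 3375.8 + 2327.1 + 2196.4 - 2230.5 = 5668.8
Services: 1094.0
Primary income: -341.0 - 1067.2 + 794.4 + 619.7 = 5.9
Secondary income: 653.8
Current account = 5668.8 + 1094.0 + 5.9 + 653.8 = 7422.5
(Excluded from the current account — capital account: debt forgiveness received from foreign official creditors 322.7, capital transfers received from emigrants 147.8; financial account: domestic pension funds' purchases of foreign equities 805.9, inward foreign direct investment in the manufacturing sector 1918.2.)

7422.5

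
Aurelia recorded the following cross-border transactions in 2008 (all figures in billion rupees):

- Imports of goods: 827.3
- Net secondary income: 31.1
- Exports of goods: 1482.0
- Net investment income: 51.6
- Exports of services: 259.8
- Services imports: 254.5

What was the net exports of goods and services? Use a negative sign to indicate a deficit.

Goods balance = 1482.0 - 827.3 = 654.7
Services balance = 259.8 - 254.5 = 5.3
Trade balance (goods + services) = 654.7 + 5.3 = 660.0

660.0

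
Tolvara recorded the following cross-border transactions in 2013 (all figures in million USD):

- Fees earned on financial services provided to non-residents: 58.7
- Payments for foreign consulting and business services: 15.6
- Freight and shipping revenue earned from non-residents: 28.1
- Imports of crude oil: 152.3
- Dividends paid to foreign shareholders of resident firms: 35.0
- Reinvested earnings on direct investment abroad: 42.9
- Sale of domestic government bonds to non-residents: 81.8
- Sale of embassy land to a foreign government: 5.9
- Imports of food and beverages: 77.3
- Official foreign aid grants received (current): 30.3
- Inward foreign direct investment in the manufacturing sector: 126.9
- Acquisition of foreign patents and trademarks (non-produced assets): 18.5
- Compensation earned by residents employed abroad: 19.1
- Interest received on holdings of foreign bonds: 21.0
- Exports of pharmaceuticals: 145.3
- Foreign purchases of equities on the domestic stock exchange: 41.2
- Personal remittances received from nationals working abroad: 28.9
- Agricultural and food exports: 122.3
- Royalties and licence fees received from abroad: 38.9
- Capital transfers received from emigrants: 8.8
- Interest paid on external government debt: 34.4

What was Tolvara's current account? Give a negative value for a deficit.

Goods: 122.3 + 145.3 - 152.3 - 77.3 = 38.0
Services: 38.9 + 58.7 + 28.1 - 15.6 = 110.1
Primary income: -34.4 + 21.0 - 35.0 + 42.9 + 19.1 = 13.6
Secondary income: 28.9 + 30.3 = 59.2
Current account = 38.0 + 110.1 + 13.6 + 59.2 = 220.9
(Excluded from the current account — financial account: sale of domestic government bonds to non-residents 81.8, inward foreign direct investment in the manufacturing sector 126.9, foreign purchases of equities on the domestic stock exchange 41.2; capital account: sale of embassy land to a foreign government 5.9, acquisition of foreign patents and trademarks (non-produced assets) 18.5, capital transfers received from emigrants 8.8.)

220.9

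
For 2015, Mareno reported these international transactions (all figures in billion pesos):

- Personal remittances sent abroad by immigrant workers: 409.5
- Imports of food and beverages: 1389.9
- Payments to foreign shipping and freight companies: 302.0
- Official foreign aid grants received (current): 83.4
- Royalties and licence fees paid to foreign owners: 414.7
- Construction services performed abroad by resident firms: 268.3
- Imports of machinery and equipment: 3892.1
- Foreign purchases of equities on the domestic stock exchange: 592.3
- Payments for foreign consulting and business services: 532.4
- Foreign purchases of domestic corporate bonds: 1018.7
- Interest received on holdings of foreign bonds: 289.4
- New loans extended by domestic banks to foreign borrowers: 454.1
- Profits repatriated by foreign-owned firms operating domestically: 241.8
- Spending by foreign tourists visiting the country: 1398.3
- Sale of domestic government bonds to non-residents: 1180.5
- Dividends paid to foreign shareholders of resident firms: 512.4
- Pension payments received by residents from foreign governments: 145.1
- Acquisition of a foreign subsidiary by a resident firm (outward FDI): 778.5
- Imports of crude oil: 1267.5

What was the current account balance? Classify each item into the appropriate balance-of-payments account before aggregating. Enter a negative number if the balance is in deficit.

-6777.8

Goods: -1267.5 - 3892.1 - 1389.9 = -6549.5
Services: 268.3 - 532.4 + 1398.3 - 302.0 - 414.7 = 417.5
Primary income: -241.8 - 512.4 + 289.4 = -464.8
Secondary income: -409.5 + 83.4 + 145.1 = -181.0
Current account = (-6549.5) + 417.5 + (-464.8) + (-181.0) = -6777.8
(Excluded from the current account — financial account: foreign purchases of equities on the domestic stock exchange 592.3, foreign purchases of domestic corporate bonds 1018.7, new loans extended by domestic banks to foreign borrowers 454.1, sale of domestic government bonds to non-residents 1180.5, acquisition of a foreign subsidiary by a resident firm (outward FDI) 778.5.)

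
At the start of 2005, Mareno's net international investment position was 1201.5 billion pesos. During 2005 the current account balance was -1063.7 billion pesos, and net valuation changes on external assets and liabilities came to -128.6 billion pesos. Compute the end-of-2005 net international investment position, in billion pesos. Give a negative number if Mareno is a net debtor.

Change in NIIP = current account + net valuation change = -1063.7 + (-128.6) = -1192.3
End-of-year NIIP = 1201.5 + (-1192.3) = 9.2

9.2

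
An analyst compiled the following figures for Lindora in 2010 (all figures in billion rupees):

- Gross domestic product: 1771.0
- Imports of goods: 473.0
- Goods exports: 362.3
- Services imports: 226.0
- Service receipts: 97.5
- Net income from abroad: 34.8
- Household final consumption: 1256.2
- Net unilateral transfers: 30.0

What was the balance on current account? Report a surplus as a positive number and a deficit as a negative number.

Goods balance = 362.3 - 473.0 = -110.7
Services balance = 97.5 - 226.0 = -128.5
Trade balance (goods + services) = -110.7 + (-128.5) = -239.2
Net primary income = 34.8
Net secondary income = 30.0
Current account = -239.2 + 34.8 + 30.0 = -174.4

-174.4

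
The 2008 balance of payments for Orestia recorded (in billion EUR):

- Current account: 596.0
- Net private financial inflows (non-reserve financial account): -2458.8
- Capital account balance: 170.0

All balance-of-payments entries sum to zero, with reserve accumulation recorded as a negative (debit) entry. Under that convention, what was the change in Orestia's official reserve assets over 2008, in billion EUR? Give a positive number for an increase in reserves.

Official reserve transactions balance = -(596.0 + 170.0 + (-2458.8)) = 1692.8
An accumulation of reserves is recorded as a debit (negative entry), so the change in the stock of reserves is the negative of that balance.
Change in official reserves = -(1692.8) = -1692.8

-1692.8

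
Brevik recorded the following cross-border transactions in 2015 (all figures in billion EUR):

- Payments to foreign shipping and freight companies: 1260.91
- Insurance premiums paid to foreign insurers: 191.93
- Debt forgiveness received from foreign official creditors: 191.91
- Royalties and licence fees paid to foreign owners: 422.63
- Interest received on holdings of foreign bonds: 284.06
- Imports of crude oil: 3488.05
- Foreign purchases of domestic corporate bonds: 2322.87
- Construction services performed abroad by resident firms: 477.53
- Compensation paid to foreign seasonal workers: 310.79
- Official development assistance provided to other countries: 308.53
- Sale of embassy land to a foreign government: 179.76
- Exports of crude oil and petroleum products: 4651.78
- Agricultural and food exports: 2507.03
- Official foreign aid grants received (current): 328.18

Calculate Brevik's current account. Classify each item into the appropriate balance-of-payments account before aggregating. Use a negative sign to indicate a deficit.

Goods: 4651.78 + 2507.03 - 3488.05 = 3670.76
Services: 477.53 - 422.63 - 1260.91 - 191.93 = -1397.94
Primary income: 284.06 - 310.79 = -26.73
Secondary income: -308.53 + 328.18 = 19.65
Current account = 3670.76 + (-1397.94) + (-26.73) + 19.65 = 2265.74
(Excluded from the current account — capital account: debt forgiveness received from foreign official creditors 191.91, sale of embassy land to a foreign government 179.76; financial account: foreign purchases of domestic corporate bonds 2322.87.)

2265.74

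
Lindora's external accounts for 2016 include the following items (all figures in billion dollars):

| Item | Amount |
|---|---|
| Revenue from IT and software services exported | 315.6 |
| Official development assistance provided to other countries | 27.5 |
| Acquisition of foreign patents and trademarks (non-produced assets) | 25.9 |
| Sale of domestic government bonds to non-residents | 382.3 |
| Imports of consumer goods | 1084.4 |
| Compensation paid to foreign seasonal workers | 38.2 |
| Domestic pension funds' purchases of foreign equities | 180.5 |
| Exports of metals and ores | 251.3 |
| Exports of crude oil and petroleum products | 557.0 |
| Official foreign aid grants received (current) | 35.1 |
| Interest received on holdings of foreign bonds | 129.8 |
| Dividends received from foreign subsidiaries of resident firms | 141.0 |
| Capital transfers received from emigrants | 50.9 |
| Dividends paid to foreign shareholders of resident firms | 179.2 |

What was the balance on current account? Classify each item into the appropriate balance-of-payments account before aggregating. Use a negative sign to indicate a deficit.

100.5

Goods: 557.0 - 1084.4 + 251.3 = -276.1
Services: 315.6
Primary income: -179.2 + 129.8 + 141.0 - 38.2 = 53.4
Secondary income: 35.1 - 27.5 = 7.6
Current account = (-276.1) + 315.6 + 53.4 + 7.6 = 100.5
(Excluded from the current account — capital account: acquisition of foreign patents and trademarks (non-produced assets) 25.9, capital transfers received from emigrants 50.9; financial account: sale of domestic government bonds to non-residents 382.3, domestic pension funds' purchases of foreign equities 180.5.)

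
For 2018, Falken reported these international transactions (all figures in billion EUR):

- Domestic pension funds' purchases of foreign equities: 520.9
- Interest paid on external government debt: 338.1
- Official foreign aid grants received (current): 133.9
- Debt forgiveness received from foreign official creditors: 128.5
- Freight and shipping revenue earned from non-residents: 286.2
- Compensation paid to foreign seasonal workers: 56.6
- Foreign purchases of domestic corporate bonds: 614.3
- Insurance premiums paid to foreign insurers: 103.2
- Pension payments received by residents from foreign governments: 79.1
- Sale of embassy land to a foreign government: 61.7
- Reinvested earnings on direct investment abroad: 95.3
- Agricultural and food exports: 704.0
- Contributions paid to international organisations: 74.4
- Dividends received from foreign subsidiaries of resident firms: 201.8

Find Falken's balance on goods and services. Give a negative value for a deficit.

Goods: 704.0
Services: -103.2 + 286.2 = 183.0
Trade balance = 704.0 + 183.0 = 887.0
(Excluded from the trade balance — financial account: domestic pension funds' purchases of foreign equities 520.9, foreign purchases of domestic corporate bonds 614.3; primary income: interest paid on external government debt 338.1, compensation paid to foreign seasonal workers 56.6, reinvested earnings on direct investment abroad 95.3, dividends received from foreign subsidiaries of resident firms 201.8; secondary income: official foreign aid grants received (current) 133.9, pension payments received by residents from foreign governments 79.1, contributions paid to international organisations 74.4; capital account: debt forgiveness received from foreign official creditors 128.5, sale of embassy land to a foreign government 61.7.)

887.0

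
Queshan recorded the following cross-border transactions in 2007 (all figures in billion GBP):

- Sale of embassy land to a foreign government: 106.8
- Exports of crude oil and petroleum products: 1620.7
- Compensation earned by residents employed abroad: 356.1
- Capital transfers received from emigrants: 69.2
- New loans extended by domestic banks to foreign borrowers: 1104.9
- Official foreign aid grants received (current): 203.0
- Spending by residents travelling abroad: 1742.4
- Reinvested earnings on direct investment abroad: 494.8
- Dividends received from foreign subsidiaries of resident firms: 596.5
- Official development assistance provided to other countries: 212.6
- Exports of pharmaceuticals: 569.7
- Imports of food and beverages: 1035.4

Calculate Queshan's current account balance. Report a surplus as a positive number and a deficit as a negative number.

Goods: 1620.7 + 569.7 - 1035.4 = 1155.0
Services: -1742.4
Primary income: 356.1 + 494.8 + 596.5 = 1447.4
Secondary income: -212.6 + 203.0 = -9.6
Current account = 1155.0 + (-1742.4) + 1447.4 + (-9.6) = 850.4
(Excluded from the current account — capital account: sale of embassy land to a foreign government 106.8, capital transfers received from emigrants 69.2; financial account: new loans extended by domestic banks to foreign borrowers 1104.9.)

850.4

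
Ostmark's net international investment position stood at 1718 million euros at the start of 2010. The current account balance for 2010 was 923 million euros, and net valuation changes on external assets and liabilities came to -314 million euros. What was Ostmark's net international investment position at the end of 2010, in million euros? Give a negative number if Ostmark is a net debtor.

2327

Change in NIIP = current account + net valuation change = 923 + (-314) = 609
End-of-year NIIP = 1718 + 609 = 2327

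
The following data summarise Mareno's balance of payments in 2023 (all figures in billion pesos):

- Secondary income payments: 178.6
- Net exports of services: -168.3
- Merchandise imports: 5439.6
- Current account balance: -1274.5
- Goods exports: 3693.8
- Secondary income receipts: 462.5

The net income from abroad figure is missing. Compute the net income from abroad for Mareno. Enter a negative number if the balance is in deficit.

355.7

Current account = goods balance + services balance + net primary income + net secondary income
Sum of the known components = -1630.2
Net income from abroad = CA - (known components) = -1274.5 - (-1630.2) = 355.7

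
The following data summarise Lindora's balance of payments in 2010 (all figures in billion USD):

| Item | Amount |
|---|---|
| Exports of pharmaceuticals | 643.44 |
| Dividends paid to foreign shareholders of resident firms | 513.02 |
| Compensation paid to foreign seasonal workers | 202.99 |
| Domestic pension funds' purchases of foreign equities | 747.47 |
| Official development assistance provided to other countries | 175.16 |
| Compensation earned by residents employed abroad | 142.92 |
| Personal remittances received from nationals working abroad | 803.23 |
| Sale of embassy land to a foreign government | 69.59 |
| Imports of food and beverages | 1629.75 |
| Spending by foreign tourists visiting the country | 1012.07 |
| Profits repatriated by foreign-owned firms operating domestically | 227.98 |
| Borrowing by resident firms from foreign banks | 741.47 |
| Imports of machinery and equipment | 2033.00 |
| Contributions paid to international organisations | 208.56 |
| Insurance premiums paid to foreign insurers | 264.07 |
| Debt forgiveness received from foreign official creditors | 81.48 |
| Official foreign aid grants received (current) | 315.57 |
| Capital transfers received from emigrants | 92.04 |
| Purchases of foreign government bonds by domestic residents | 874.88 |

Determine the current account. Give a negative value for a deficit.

-2337.30

Goods: -2033.00 - 1629.75 + 643.44 = -3019.31
Services: -264.07 + 1012.07 = 748.00
Primary income: -513.02 - 227.98 - 202.99 + 142.92 = -801.07
Secondary income: -175.16 + 803.23 + 315.57 - 208.56 = 735.08
Current account = (-3019.31) + 748.00 + (-801.07) + 735.08 = -2337.30
(Excluded from the current account — financial account: domestic pension funds' purchases of foreign equities 747.47, borrowing by resident firms from foreign banks 741.47, purchases of foreign government bonds by domestic residents 874.88; capital account: sale of embassy land to a foreign government 69.59, debt forgiveness received from foreign official creditors 81.48, capital transfers received from emigrants 92.04.)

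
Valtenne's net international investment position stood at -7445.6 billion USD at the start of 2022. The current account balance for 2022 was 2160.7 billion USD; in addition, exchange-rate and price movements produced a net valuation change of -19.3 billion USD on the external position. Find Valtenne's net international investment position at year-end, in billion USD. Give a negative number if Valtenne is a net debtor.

-5304.2

Change in NIIP = current account + net valuation change = 2160.7 + (-19.3) = 2141.4
End-of-year NIIP = -7445.6 + 2141.4 = -5304.2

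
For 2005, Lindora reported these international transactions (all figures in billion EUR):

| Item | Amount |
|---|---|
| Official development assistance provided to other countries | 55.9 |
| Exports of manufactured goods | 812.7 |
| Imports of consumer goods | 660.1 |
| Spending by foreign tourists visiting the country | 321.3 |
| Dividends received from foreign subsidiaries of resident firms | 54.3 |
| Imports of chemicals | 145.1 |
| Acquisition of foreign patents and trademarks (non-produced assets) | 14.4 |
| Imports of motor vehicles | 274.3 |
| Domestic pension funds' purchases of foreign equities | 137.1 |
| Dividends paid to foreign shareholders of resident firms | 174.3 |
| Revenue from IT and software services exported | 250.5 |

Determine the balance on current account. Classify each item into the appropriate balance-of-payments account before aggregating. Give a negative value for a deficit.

129.1

Goods: -274.3 + 812.7 - 145.1 - 660.1 = -266.8
Services: 321.3 + 250.5 = 571.8
Primary income: 54.3 - 174.3 = -120.0
Secondary income: -55.9
Current account = (-266.8) + 571.8 + (-120.0) + (-55.9) = 129.1
(Excluded from the current account — capital account: acquisition of foreign patents and trademarks (non-produced assets) 14.4; financial account: domestic pension funds' purchases of foreign equities 137.1.)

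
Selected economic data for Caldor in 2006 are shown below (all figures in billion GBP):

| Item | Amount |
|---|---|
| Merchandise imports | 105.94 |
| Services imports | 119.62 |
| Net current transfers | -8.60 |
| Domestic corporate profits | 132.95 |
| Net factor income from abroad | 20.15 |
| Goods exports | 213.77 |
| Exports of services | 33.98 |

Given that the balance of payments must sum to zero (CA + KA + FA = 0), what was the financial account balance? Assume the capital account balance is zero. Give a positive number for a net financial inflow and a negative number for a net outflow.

-33.74

Goods balance = 213.77 - 105.94 = 107.83
Services balance = 33.98 - 119.62 = -85.64
Trade balance (goods + services) = 107.83 + (-85.64) = 22.19
Net primary income = 20.15
Net secondary income = -8.60
Current account = 22.19 + 20.15 + (-8.60) = 33.74
Financial account = -(33.74) = -33.74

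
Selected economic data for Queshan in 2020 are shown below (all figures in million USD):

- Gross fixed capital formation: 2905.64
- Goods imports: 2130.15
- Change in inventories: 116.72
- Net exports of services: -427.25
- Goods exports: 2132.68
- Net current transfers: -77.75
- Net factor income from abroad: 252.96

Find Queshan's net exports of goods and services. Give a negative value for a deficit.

Goods balance = 2132.68 - 2130.15 = 2.53
Services balance = -427.25
Trade balance (goods + services) = 2.53 + (-427.25) = -424.72

-424.72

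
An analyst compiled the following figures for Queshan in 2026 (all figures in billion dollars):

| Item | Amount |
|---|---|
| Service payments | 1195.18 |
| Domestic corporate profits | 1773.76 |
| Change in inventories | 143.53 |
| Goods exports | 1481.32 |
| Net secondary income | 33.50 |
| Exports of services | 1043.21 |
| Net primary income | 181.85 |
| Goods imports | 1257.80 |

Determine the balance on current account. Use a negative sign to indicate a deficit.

Goods balance = 1481.32 - 1257.80 = 223.52
Services balance = 1043.21 - 1195.18 = -151.97
Trade balance (goods + services) = 223.52 + (-151.97) = 71.55
Net primary income = 181.85
Net secondary income = 33.50
Current account = 71.55 + 181.85 + 33.50 = 286.90

286.90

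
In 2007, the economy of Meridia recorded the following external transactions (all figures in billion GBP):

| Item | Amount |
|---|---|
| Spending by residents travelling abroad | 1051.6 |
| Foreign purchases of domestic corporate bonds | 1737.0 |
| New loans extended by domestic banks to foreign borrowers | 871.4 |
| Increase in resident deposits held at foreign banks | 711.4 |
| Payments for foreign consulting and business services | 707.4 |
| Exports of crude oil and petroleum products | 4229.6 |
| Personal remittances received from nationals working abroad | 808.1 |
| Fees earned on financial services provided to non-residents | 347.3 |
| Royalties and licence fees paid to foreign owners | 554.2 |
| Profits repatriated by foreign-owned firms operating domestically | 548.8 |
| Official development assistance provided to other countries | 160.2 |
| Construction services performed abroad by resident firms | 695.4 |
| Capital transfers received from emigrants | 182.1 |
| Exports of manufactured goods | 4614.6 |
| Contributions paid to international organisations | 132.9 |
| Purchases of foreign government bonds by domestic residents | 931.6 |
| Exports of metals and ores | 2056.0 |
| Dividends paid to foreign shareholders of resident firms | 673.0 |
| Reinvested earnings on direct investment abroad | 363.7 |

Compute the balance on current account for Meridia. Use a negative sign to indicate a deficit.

Goods: 4229.6 + 4614.6 + 2056.0 = 10900.2
Services: -1051.6 - 554.2 + 347.3 - 707.4 + 695.4 = -1270.5
Primary income: 363.7 - 673.0 - 548.8 = -858.1
Secondary income: -132.9 - 160.2 + 808.1 = 515.0
Current account = 10900.2 + (-1270.5) + (-858.1) + 515.0 = 9286.6
(Excluded from the current account — financial account: foreign purchases of domestic corporate bonds 1737.0, new loans extended by domestic banks to foreign borrowers 871.4, increase in resident deposits held at foreign banks 711.4, purchases of foreign government bonds by domestic residents 931.6; capital account: capital transfers received from emigrants 182.1.)

9286.6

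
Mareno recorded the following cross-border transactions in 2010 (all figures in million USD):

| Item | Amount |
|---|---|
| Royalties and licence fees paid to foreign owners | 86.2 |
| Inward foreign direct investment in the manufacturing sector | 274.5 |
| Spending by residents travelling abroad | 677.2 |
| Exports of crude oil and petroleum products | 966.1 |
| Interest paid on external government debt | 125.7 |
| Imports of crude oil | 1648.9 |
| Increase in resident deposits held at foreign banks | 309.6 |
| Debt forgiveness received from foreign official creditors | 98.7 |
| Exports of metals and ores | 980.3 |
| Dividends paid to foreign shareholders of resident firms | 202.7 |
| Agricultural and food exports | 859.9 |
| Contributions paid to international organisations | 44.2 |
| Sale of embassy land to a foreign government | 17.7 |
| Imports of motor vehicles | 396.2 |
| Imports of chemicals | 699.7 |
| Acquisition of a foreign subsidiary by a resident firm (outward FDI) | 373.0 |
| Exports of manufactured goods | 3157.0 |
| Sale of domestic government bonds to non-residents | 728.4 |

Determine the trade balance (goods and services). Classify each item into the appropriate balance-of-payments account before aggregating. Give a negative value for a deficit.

Goods: 966.1 - 1648.9 + 980.3 - 699.7 + 3157.0 - 396.2 + 859.9 = 3218.5
Services: -677.2 - 86.2 = -763.4
Trade balance = 3218.5 + (-763.4) = 2455.1
(Excluded from the trade balance — financial account: inward foreign direct investment in the manufacturing sector 274.5, increase in resident deposits held at foreign banks 309.6, acquisition of a foreign subsidiary by a resident firm (outward FDI) 373.0, sale of domestic government bonds to non-residents 728.4; primary income: interest paid on external government debt 125.7, dividends paid to foreign shareholders of resident firms 202.7; capital account: debt forgiveness received from foreign official creditors 98.7, sale of embassy land to a foreign government 17.7; secondary income: contributions paid to international organisations 44.2.)

2455.1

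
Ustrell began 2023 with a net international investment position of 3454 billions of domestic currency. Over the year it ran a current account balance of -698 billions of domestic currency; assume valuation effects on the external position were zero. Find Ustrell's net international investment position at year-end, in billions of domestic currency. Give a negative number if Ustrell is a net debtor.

With no valuation effects, change in NIIP = current account = -698
End-of-year NIIP = 3454 + (-698) = 2756

2756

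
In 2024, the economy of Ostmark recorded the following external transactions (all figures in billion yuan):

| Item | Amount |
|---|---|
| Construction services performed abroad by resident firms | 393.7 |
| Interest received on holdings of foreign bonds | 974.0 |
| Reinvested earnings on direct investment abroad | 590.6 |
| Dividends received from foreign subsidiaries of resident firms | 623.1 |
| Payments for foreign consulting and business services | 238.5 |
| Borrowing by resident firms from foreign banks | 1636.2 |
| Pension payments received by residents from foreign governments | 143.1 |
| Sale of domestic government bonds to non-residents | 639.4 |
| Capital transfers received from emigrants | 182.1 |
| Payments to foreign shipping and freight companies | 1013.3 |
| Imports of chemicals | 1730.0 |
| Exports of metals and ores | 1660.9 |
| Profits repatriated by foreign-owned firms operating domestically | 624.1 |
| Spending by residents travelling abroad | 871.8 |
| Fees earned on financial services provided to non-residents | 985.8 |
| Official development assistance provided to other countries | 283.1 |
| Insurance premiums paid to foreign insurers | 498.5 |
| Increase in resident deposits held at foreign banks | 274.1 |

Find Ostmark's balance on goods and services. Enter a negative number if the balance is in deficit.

-1311.7

Goods: -1730.0 + 1660.9 = -69.1
Services: -498.5 - 1013.3 - 238.5 + 393.7 - 871.8 + 985.8 = -1242.6
Trade balance = -69.1 + (-1242.6) = -1311.7
(Excluded from the trade balance — primary income: interest received on holdings of foreign bonds 974.0, reinvested earnings on direct investment abroad 590.6, dividends received from foreign subsidiaries of resident firms 623.1, profits repatriated by foreign-owned firms operating domestically 624.1; financial account: borrowing by resident firms from foreign banks 1636.2, sale of domestic government bonds to non-residents 639.4, increase in resident deposits held at foreign banks 274.1; secondary income: pension payments received by residents from foreign governments 143.1, official development assistance provided to other countries 283.1; capital account: capital transfers received from emigrants 182.1.)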